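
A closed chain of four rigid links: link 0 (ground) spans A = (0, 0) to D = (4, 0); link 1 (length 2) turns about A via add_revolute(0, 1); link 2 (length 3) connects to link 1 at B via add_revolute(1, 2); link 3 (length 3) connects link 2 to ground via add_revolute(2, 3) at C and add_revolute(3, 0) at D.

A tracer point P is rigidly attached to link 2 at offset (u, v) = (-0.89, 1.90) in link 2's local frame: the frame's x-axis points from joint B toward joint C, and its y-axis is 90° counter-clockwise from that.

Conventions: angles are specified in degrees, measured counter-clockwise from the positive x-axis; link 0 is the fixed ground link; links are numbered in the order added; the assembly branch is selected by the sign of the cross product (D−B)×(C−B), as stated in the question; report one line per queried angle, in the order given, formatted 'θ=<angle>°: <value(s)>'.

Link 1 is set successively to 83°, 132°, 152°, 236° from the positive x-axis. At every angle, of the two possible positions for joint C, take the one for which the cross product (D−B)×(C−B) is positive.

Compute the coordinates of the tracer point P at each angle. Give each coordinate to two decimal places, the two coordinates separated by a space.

A=(0,0), D=(4.00,0)
θ=83°: B = A + 2.00·(cos83°, sin83°) = (0.2437, 1.9851)
θ=83°: |BD| = 4.2485
θ=83°: circle(B,3.00) ∩ circle(D,3.00): a=2.1243, h=2.1184
θ=83°:   candidates: C₊=(3.1117,2.8655) cross=9.000; C₋=(1.1321,-0.8804) cross=-9.000
θ=83°:   branch + wants cross > 0 → take C=(3.1117,2.8655) (cross=9.000)
θ=83°: ex = (C−B)/|BC| = (0.9560,0.2935); ey = (-0.2935,0.9560)
θ=83°: P = B + -0.89·ex + 1.90·ey = (-1.1646,3.5403)
θ=132°: B = A + 2.00·(cos132°, sin132°) = (-1.3383, 1.4863)
θ=132°: |BD| = 5.5413
θ=132°: circle(B,3.00) ∩ circle(D,3.00): a=2.7707, h=1.1504
θ=132°:   candidates: C₊=(1.6394,1.8514) cross=6.375; C₋=(1.0223,-0.3651) cross=-6.375
θ=132°:   branch + wants cross > 0 → take C=(1.6394,1.8514) (cross=6.375)
θ=132°: ex = (C−B)/|BC| = (0.9926,0.1217); ey = (-0.1217,0.9926)
θ=132°: P = B + -0.89·ex + 1.90·ey = (-2.4529,3.2638)
θ=152°: B = A + 2.00·(cos152°, sin152°) = (-1.7659, 0.9389)
θ=152°: |BD| = 5.8418
θ=152°: circle(B,3.00) ∩ circle(D,3.00): a=2.9209, h=0.6843
θ=152°:   candidates: C₊=(1.2270,1.1448) cross=3.997; C₋=(1.0071,-0.2059) cross=-3.997
θ=152°:   branch + wants cross > 0 → take C=(1.2270,1.1448) (cross=3.997)
θ=152°: ex = (C−B)/|BC| = (0.9976,0.0686); ey = (-0.0686,0.9976)
θ=152°: P = B + -0.89·ex + 1.90·ey = (-2.7842,2.7734)
θ=236°: B = A + 2.00·(cos236°, sin236°) = (-1.1184, -1.6581)
θ=236°: |BD| = 5.3802
θ=236°: circle(B,3.00) ∩ circle(D,3.00): a=2.6901, h=1.3279
θ=236°:   candidates: C₊=(1.0316,0.4342) cross=7.144; C₋=(1.8500,-2.0923) cross=-7.144
θ=236°:   branch + wants cross > 0 → take C=(1.0316,0.4342) (cross=7.144)
θ=236°: ex = (C−B)/|BC| = (0.7167,0.6974); ey = (-0.6974,0.7167)
θ=236°: P = B + -0.89·ex + 1.90·ey = (-3.0813,-0.9171)

θ=83°: -1.16 3.54
θ=132°: -2.45 3.26
θ=152°: -2.78 2.77
θ=236°: -3.08 -0.92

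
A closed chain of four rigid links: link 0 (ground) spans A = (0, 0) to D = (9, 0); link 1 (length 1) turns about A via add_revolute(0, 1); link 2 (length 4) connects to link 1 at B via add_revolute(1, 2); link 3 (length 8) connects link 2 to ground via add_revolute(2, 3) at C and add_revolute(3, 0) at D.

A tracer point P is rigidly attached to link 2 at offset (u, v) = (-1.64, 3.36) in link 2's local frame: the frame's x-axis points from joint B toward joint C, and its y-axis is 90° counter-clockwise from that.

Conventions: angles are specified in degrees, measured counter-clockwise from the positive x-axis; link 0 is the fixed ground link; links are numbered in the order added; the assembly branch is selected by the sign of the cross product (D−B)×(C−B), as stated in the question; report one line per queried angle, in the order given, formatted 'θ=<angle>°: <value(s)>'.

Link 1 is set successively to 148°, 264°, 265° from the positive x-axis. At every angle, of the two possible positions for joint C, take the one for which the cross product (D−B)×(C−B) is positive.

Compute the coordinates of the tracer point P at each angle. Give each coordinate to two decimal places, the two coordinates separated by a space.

A=(0,0), D=(9.00,0)
θ=148°: B = A + 1.00·(cos148°, sin148°) = (-0.8480, 0.5299)
θ=148°: |BD| = 9.8623
θ=148°: circle(B,4.00) ∩ circle(D,8.00): a=2.4976, h=3.1244
θ=148°:   candidates: C₊=(1.8139,3.5156) cross=30.814; C₋=(1.4781,-2.7242) cross=-30.814
θ=148°:   branch + wants cross > 0 → take C=(1.8139,3.5156) (cross=30.814)
θ=148°: ex = (C−B)/|BC| = (0.6655,0.7464); ey = (-0.7464,0.6655)
θ=148°: P = B + -1.64·ex + 3.36·ey = (-4.4474,1.5418)
θ=264°: B = A + 1.00·(cos264°, sin264°) = (-0.1045, -0.9945)
θ=264°: |BD| = 9.1587
θ=264°: circle(B,4.00) ∩ circle(D,8.00): a=1.9589, h=3.4875
θ=264°:   candidates: C₊=(1.4641,2.6851) cross=31.941; C₋=(2.2215,-4.2487) cross=-31.941
θ=264°:   branch + wants cross > 0 → take C=(1.4641,2.6851) (cross=31.941)
θ=264°: ex = (C−B)/|BC| = (0.3921,0.9199); ey = (-0.9199,0.3921)
θ=264°: P = B + -1.64·ex + 3.36·ey = (-3.8385,-1.1855)
θ=265°: B = A + 1.00·(cos265°, sin265°) = (-0.0872, -0.9962)
θ=265°: |BD| = 9.1416
θ=265°: circle(B,4.00) ∩ circle(D,8.00): a=1.9454, h=3.4950
θ=265°:   candidates: C₊=(1.4658,2.6900) cross=31.950; C₋=(2.2276,-4.2584) cross=-31.950
θ=265°:   branch + wants cross > 0 → take C=(1.4658,2.6900) (cross=31.950)
θ=265°: ex = (C−B)/|BC| = (0.3882,0.9216); ey = (-0.9216,0.3882)
θ=265°: P = B + -1.64·ex + 3.36·ey = (-3.8203,-1.2030)

θ=148°: -4.45 1.54
θ=264°: -3.84 -1.19
θ=265°: -3.82 -1.20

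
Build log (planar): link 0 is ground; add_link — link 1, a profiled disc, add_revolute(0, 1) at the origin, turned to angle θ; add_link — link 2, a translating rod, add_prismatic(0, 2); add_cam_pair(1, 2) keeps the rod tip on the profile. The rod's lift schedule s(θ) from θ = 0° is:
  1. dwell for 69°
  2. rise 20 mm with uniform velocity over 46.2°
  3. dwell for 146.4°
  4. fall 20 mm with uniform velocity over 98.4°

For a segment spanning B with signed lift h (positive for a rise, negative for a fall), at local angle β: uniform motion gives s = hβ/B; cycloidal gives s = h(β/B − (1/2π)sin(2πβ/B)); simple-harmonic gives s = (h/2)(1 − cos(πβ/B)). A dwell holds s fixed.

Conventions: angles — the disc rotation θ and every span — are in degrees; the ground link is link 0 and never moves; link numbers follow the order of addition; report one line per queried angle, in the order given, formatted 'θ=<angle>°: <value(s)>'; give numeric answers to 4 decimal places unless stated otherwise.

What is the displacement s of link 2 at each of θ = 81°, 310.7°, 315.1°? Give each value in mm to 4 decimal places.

seg 1 [0°–69°] dwell: s stays 0.0000
seg 2 [69°–115.2°] uniform, h=20: θ=81° here. β=12, B=46.2. 20·12/46.2 = 5.1948 → s = 5.1948
seg 2 [69°–115.2°] uniform, h=20: full span → s += 20 → s = 20.0000
seg 3 [115.2°–261.6°] dwell: s stays 20.0000
seg 4 [261.6°–360°] uniform, h=-20: θ=310.7° here. β=49.1, B=98.4. -20·49.1/98.4 = -9.9797 → s = 10.0203
seg 4 [261.6°–360°] uniform, h=-20: θ=315.1° here. β=53.5, B=98.4. -20·53.5/98.4 = -10.8740 → s = 9.1260

θ=81°: 5.1948
θ=310.7°: 10.0203
θ=315.1°: 9.1260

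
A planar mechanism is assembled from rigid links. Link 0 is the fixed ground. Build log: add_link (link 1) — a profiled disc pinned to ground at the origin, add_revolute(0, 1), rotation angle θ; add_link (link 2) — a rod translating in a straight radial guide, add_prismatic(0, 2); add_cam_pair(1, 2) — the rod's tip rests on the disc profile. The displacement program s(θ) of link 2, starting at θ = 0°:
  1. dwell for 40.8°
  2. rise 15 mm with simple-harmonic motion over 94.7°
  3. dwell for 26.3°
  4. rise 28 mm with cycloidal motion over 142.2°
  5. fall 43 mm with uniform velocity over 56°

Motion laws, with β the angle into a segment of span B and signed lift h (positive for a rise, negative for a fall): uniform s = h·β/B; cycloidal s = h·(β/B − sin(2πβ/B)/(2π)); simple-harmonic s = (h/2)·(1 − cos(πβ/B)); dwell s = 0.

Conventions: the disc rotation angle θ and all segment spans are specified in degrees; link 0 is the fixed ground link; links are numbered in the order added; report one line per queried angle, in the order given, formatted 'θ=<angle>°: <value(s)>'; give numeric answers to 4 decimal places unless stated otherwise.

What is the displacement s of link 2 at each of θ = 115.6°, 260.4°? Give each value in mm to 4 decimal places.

seg 1 [0°–40.8°] dwell: s stays 0.0000
seg 2 [40.8°–135.5°] simple-harmonic, h=15: θ=115.6° here. β=74.8, B=94.7. 15/2·(1 − cos(π·0.7899)) = 13.4242 → s = 13.4242
seg 2 [40.8°–135.5°] simple-harmonic, h=15: full span → s += 15 → s = 15.0000
seg 3 [135.5°–161.8°] dwell: s stays 15.0000
seg 4 [161.8°–304°] cycloidal, h=28: θ=260.4° here. β=98.6, B=142.2. 28·(0.6934 − sin(2π·0.6934)/(2π)) = 23.5923 → s = 38.5923

θ=115.6°: 13.4242
θ=260.4°: 38.5923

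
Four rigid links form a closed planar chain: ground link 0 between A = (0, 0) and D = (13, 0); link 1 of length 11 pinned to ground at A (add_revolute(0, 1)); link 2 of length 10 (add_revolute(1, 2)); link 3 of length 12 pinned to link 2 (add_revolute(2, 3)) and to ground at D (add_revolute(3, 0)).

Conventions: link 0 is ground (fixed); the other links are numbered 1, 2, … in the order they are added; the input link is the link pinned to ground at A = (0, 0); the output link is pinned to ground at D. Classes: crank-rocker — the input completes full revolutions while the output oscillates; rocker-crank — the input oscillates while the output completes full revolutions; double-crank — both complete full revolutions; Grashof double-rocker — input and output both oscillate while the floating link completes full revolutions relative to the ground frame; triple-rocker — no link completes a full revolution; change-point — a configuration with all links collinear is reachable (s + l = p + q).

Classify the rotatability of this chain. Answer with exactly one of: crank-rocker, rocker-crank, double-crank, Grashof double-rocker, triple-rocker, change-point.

lengths: ground=13, input=11, coupler=10, output=12
sorted: s=10 (shortest), l=13 (longest), p+q=23
s + l = 23 vs p + q = 23
s + l = p + q → change-point (collinear configuration reachable)

change-point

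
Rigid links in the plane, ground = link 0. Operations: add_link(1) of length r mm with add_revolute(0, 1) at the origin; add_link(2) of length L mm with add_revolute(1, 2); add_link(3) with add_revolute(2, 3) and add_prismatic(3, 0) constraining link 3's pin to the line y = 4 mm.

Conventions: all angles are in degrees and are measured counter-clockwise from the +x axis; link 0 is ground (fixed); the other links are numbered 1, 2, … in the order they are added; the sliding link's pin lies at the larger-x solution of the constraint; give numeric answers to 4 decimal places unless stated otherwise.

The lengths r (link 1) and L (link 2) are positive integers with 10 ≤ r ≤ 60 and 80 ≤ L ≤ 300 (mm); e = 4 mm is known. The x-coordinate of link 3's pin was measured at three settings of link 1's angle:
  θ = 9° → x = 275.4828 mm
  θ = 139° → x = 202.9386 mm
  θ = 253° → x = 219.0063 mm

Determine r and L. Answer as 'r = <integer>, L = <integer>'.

constraint per measurement: (x − r cos θ)² + (r sin θ − e)² = L²
subtracting the θ₁ and θ₂ equations cancels the r² and L² terms:
r = (x₁² − x₂²) / (2[(x₁cos θ₁ + e sin θ₁) − (x₂cos θ₂ + e sin θ₂)]) = 41.0000 → r = 41
L² = (x₁ − r cos θ₁)² + (r sin θ₁ − e)² = 55224.9883 → L = 235.0000 → L = 235
check at θ₃=253°: x = 219.0063 (printed 219.0063) ✓

r = 41, L = 235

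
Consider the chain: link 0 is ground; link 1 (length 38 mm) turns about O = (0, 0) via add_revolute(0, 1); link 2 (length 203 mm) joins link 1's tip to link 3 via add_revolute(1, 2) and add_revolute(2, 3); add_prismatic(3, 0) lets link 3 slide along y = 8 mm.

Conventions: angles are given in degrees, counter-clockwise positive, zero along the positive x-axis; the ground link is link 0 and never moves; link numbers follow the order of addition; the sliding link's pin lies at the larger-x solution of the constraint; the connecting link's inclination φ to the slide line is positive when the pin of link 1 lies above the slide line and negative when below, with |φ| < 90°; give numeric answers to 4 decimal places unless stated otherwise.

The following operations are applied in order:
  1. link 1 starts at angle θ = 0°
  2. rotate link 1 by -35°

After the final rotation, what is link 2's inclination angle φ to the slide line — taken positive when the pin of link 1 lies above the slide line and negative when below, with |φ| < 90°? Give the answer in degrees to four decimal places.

geometry: r = 38 mm, L = 203 mm, e = 8 mm; θ starts at 0°
rotate link 1 by -35°: θ ← 0° -35° = -35°
h = r sin θ − e = -21.795905 − 8 = -29.795905
sin φ = h / L = -29.795905 / 203 = -0.14677786
φ = arcsin(-0.14677786) = -8.440244°

-8.4402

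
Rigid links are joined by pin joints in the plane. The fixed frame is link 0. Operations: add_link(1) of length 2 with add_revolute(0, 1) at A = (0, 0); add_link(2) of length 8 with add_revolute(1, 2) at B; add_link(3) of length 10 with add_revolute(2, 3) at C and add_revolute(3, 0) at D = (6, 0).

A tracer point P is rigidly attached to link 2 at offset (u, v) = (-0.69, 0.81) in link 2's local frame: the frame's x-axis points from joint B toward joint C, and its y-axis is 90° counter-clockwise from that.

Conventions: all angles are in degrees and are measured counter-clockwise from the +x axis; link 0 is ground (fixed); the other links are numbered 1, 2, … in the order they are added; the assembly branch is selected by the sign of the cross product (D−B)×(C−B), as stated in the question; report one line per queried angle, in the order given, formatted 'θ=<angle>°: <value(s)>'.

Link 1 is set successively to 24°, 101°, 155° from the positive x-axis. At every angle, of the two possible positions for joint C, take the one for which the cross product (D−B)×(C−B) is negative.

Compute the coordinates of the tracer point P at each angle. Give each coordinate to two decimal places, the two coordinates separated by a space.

A=(0,0), D=(6.00,0)
θ=24°: B = A + 2.00·(cos24°, sin24°) = (1.8271, 0.8135)
θ=24°: |BD| = 4.2515
θ=24°: circle(B,8.00) ∩ circle(D,10.00): a=-2.1081, h=7.7172
θ=24°:   candidates: C₊=(1.2345,8.7915) cross=32.810; C₋=(-1.7187,-6.3578) cross=-32.810
θ=24°:   branch - wants cross < 0 → take C=(-1.7187,-6.3578) (cross=-32.810)
θ=24°: ex = (C−B)/|BC| = (-0.4432,-0.8964); ey = (0.8964,-0.4432)
θ=24°: P = B + -0.69·ex + 0.81·ey = (2.8590,1.0730)
θ=101°: B = A + 2.00·(cos101°, sin101°) = (-0.3816, 1.9633)
θ=101°: |BD| = 6.6768
θ=101°: circle(B,8.00) ∩ circle(D,10.00): a=0.6425, h=7.9742
θ=101°:   candidates: C₊=(2.5772,9.3960) cross=53.242; C₋=(-2.1123,-5.8473) cross=-53.242
θ=101°:   branch - wants cross < 0 → take C=(-2.1123,-5.8473) (cross=-53.242)
θ=101°: ex = (C−B)/|BC| = (-0.2163,-0.9763); ey = (0.9763,-0.2163)
θ=101°: P = B + -0.69·ex + 0.81·ey = (0.5585,2.4617)
θ=155°: B = A + 2.00·(cos155°, sin155°) = (-1.8126, 0.8452)
θ=155°: |BD| = 7.8582
θ=155°: circle(B,8.00) ∩ circle(D,10.00): a=1.6385, h=7.8304
θ=155°:   candidates: C₊=(0.6586,8.4540) cross=61.533; C₋=(-1.0259,-7.1160) cross=-61.533
θ=155°:   branch - wants cross < 0 → take C=(-1.0259,-7.1160) (cross=-61.533)
θ=155°: ex = (C−B)/|BC| = (0.0983,-0.9952); ey = (0.9952,0.0983)
θ=155°: P = B + -0.69·ex + 0.81·ey = (-1.0744,1.6116)

θ=24°: 2.86 1.07
θ=101°: 0.56 2.46
θ=155°: -1.07 1.61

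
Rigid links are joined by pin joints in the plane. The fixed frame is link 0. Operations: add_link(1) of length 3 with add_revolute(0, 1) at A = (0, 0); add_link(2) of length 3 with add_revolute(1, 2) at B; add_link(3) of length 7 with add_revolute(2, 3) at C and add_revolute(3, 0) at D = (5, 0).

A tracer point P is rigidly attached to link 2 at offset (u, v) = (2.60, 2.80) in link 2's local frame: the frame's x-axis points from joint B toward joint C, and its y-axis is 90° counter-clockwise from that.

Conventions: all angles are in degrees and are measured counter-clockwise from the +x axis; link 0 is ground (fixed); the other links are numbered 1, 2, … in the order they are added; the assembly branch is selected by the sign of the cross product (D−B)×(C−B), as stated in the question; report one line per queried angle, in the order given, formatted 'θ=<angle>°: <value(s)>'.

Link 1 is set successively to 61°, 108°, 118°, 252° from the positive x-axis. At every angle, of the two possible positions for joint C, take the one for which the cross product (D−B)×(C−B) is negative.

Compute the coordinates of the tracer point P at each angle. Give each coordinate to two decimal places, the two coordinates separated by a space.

A=(0,0), D=(5.00,0)
θ=61°: B = A + 3.00·(cos61°, sin61°) = (1.4544, 2.6239)
θ=61°: |BD| = 4.4109
θ=61°: circle(B,3.00) ∩ circle(D,7.00): a=-2.3288, h=1.8912
θ=61°:   candidates: C₊=(0.7074,5.5294) cross=8.342; C₋=(-1.5425,2.4890) cross=-8.342
θ=61°:   branch - wants cross < 0 → take C=(-1.5425,2.4890) (cross=-8.342)
θ=61°: ex = (C−B)/|BC| = (-0.9990,-0.0449); ey = (0.0449,-0.9990)
θ=61°: P = B + 2.60·ex + 2.80·ey = (-1.0171,-0.2902)
θ=108°: B = A + 3.00·(cos108°, sin108°) = (-0.9271, 2.8532)
θ=108°: |BD| = 6.5780
θ=108°: circle(B,3.00) ∩ circle(D,7.00): a=0.2486, h=2.9897
θ=108°:   candidates: C₊=(0.5937,5.4392) cross=19.666; C₋=(-1.9998,0.0515) cross=-19.666
θ=108°:   branch - wants cross < 0 → take C=(-1.9998,0.0515) (cross=-19.666)
θ=108°: ex = (C−B)/|BC| = (-0.3576,-0.9339); ey = (0.9339,-0.3576)
θ=108°: P = B + 2.60·ex + 2.80·ey = (0.7581,-0.5762)
θ=118°: B = A + 3.00·(cos118°, sin118°) = (-1.4084, 2.6488)
θ=118°: |BD| = 6.9343
θ=118°: circle(B,3.00) ∩ circle(D,7.00): a=0.5829, h=2.9428
θ=118°:   candidates: C₊=(0.2544,5.1458) cross=20.406; C₋=(-1.9938,-0.2935) cross=-20.406
θ=118°:   branch - wants cross < 0 → take C=(-1.9938,-0.2935) (cross=-20.406)
θ=118°: ex = (C−B)/|BC| = (-0.1951,-0.9808); ey = (0.9808,-0.1951)
θ=118°: P = B + 2.60·ex + 2.80·ey = (0.8304,-0.4476)
θ=252°: B = A + 3.00·(cos252°, sin252°) = (-0.9271, -2.8532)
θ=252°: |BD| = 6.5780
θ=252°: circle(B,3.00) ∩ circle(D,7.00): a=0.2486, h=2.9897
θ=252°:   candidates: C₊=(-1.9998,-0.0515) cross=19.666; C₋=(0.5937,-5.4392) cross=-19.666
θ=252°:   branch - wants cross < 0 → take C=(0.5937,-5.4392) (cross=-19.666)
θ=252°: ex = (C−B)/|BC| = (0.5069,-0.8620); ey = (0.8620,0.5069)
θ=252°: P = B + 2.60·ex + 2.80·ey = (2.8045,-3.6750)

θ=61°: -1.02 -0.29
θ=108°: 0.76 -0.58
θ=118°: 0.83 -0.45
θ=252°: 2.80 -3.68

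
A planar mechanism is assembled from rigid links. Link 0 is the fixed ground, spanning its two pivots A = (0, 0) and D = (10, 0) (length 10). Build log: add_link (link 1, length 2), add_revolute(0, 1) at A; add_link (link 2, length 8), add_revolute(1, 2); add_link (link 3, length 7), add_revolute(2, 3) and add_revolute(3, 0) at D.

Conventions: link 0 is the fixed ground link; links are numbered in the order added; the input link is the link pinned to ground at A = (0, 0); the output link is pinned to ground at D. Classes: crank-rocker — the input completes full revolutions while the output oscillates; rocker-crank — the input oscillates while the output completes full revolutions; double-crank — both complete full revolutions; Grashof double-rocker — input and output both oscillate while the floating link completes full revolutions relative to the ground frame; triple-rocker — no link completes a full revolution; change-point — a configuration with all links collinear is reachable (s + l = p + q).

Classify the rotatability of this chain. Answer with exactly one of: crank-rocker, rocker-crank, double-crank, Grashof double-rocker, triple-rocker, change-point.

lengths: ground=10, input=2, coupler=8, output=7
sorted: s=2 (shortest), l=10 (longest), p+q=15
s + l = 12 vs p + q = 15
s + l < p + q (Grashof) with shortest = input link → crank-rocker

crank-rocker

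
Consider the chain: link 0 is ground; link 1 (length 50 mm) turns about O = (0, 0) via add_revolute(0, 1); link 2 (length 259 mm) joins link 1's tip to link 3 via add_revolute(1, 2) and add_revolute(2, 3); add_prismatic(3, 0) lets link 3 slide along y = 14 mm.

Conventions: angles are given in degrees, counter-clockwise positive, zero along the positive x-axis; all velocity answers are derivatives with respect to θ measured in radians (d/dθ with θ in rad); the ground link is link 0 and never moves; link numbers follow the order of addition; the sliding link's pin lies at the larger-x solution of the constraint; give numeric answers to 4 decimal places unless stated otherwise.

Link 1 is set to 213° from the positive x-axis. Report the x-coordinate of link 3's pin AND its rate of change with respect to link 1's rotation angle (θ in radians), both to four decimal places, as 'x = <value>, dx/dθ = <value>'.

geometry: r = 50 mm, L = 259 mm, e = 14 mm
crank pin P = (r cos θ, r sin θ) = (-41.933528, -27.231952)
h = r sin θ − e = -27.231952 − 14 = -41.231952
x = r cos θ + √(L² − h²) = -41.933528 + 255.696942 = 213.763414
dx/dθ = −r sin θ − h·r cos θ/√(L² − h²) (θ in radians; h = -41.231952) = 20.470036

x = 213.7634, dx/dθ = 20.4700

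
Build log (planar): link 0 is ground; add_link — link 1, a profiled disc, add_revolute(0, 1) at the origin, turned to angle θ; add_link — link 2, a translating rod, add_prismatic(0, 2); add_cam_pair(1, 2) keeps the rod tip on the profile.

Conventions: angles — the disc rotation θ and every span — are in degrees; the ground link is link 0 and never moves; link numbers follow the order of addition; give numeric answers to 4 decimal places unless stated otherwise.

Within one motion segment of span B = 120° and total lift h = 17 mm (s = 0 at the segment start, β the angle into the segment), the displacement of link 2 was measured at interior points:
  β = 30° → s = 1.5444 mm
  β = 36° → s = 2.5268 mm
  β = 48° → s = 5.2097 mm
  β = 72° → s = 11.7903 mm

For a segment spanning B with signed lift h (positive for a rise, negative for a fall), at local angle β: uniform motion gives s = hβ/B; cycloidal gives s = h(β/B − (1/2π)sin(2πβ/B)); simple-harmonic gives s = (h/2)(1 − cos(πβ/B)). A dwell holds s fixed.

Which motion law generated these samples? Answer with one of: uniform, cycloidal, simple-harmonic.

candidates at β/B = r: uniform s = h·r (linear in β); cycloidal s = h·(r − sin(2πr)/(2π)); simple-harmonic s = (h/2)(1 − cos(πr))
β=30°: printed 1.5444 | uniform 4.2500, cycloidal 1.5444, simple-harmonic 2.4896
β=36°: printed 2.5268 | uniform 5.1000, cycloidal 2.5268, simple-harmonic 3.5038
β=48°: printed 5.2097 | uniform 6.8000, cycloidal 5.2097, simple-harmonic 5.8734
β=72°: printed 11.7903 | uniform 10.2000, cycloidal 11.7903, simple-harmonic 11.1266
only one law matches every sample → cycloidal

cycloidal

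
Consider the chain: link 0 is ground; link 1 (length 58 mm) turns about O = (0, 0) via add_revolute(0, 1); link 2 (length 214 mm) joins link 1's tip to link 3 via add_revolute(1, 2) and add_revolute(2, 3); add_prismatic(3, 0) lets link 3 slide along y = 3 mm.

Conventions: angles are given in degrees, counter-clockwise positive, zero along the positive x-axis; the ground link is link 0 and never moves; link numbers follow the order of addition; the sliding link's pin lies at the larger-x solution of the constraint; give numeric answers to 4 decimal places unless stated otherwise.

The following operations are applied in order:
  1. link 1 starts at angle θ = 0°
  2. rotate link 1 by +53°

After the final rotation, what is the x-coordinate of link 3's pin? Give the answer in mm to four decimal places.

geometry: r = 58 mm, L = 214 mm, e = 3 mm; θ starts at 0°
rotate link 1 by +53°: θ ← 0° +53° = 53°
crank pin P = (r cos θ, r sin θ) = (34.905271, 46.320860)
h = r sin θ − e = 46.320860 − 3 = 43.320860
x = r cos θ + √(L² − h²) = 34.905271 + 209.569328 = 244.474599

244.4746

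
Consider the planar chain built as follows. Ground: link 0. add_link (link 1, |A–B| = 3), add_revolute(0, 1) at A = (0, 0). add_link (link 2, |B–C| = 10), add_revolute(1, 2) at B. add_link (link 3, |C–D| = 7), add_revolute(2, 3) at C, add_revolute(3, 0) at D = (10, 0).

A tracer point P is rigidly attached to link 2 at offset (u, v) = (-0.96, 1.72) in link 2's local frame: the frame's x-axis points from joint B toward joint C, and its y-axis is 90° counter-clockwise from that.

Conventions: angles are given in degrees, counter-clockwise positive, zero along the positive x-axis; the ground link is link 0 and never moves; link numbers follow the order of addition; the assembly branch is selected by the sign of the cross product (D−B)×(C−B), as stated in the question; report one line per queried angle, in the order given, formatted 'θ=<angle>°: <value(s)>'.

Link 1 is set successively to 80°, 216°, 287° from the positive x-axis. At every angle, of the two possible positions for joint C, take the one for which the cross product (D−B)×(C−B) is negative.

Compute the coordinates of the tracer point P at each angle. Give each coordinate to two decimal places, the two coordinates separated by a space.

A=(0,0), D=(10.00,0)
θ=80°: B = A + 3.00·(cos80°, sin80°) = (0.5209, 2.9544)
θ=80°: |BD| = 9.9288
θ=80°: circle(B,10.00) ∩ circle(D,7.00): a=7.5327, h=6.5771
θ=80°:   candidates: C₊=(9.6695,6.9922) cross=65.303; C₋=(5.7553,-5.5662) cross=-65.303
θ=80°:   branch - wants cross < 0 → take C=(5.7553,-5.5662) (cross=-65.303)
θ=80°: ex = (C−B)/|BC| = (0.5234,-0.8521); ey = (0.8521,0.5234)
θ=80°: P = B + -0.96·ex + 1.72·ey = (1.4840,4.6727)
θ=216°: B = A + 3.00·(cos216°, sin216°) = (-2.4271, -1.7634)
θ=216°: |BD| = 12.5515
θ=216°: circle(B,10.00) ∩ circle(D,7.00): a=8.3074, h=5.5666
θ=216°:   candidates: C₊=(5.0159,4.9152) cross=69.870; C₋=(6.5800,-6.1077) cross=-69.870
θ=216°:   branch - wants cross < 0 → take C=(6.5800,-6.1077) (cross=-69.870)
θ=216°: ex = (C−B)/|BC| = (0.9007,-0.4344); ey = (0.4344,0.9007)
θ=216°: P = B + -0.96·ex + 1.72·ey = (-2.5445,0.2029)
θ=287°: B = A + 3.00·(cos287°, sin287°) = (0.8771, -2.8689)
θ=287°: |BD| = 9.5634
θ=287°: circle(B,10.00) ∩ circle(D,7.00): a=7.4481, h=6.6728
θ=287°:   candidates: C₊=(5.9804,5.7309) cross=63.814; C₋=(9.9839,-7.0000) cross=-63.814
θ=287°:   branch - wants cross < 0 → take C=(9.9839,-7.0000) (cross=-63.814)
θ=287°: ex = (C−B)/|BC| = (0.9107,-0.4131); ey = (0.4131,0.9107)
θ=287°: P = B + -0.96·ex + 1.72·ey = (0.7134,-0.9060)

θ=80°: 1.48 4.67
θ=216°: -2.54 0.20
θ=287°: 0.71 -0.91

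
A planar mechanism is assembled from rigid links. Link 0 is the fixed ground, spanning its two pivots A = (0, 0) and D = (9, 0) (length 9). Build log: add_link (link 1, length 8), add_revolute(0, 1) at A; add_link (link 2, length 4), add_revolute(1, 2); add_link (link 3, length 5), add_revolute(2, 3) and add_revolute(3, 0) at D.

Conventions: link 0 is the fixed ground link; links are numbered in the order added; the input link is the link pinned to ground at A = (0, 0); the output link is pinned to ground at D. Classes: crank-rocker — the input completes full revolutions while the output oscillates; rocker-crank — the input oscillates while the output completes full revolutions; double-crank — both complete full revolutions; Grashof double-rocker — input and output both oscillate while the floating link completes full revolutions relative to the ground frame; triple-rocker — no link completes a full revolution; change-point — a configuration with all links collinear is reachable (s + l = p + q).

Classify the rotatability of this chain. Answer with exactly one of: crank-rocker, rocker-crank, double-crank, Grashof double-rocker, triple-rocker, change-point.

lengths: ground=9, input=8, coupler=4, output=5
sorted: s=4 (shortest), l=9 (longest), p+q=13
s + l = 13 vs p + q = 13
s + l = p + q → change-point (collinear configuration reachable)

change-point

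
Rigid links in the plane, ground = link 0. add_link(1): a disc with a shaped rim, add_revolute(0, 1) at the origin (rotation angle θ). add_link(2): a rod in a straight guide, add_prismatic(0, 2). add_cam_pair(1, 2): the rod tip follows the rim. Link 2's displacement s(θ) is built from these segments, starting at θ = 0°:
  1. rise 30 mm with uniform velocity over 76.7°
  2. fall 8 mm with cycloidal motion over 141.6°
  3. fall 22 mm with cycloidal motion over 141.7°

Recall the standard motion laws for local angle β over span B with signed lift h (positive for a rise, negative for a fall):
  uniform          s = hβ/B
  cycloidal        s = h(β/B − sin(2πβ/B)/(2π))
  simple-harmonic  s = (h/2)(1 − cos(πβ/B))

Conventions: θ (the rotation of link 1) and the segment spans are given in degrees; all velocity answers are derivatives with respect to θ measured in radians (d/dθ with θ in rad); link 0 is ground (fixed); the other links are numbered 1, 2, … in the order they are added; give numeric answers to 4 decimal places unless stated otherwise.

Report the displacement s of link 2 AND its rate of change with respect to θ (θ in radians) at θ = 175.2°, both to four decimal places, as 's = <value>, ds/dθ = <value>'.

segment 1 (0° to 76.7°, uniform, h = 30) is passed completely: s = 0.0000 + (30) = 30.0000
θ = 175.2° falls in segment 2 (76.7° to 218.3°, cycloidal, h = -8): β = 175.2 − 76.7 = 98.5°, B = 141.6°; Δs = -8·(0.6956 − sin(2π·0.6956)/(2π)) = -6.7646; s = 30.0000 − 6.7646 = 23.2354
velocity in seg [76.7°–218.3°] (cycloidal), θ in radians: β = 98.5° = 1.7191 rad, B = 141.6° = 2.4714 rad; ds/dθ = (h/B)(1 − cos(2πβ/B)) = ((-8)/2.4714)(1 − cos(2π·0.6956)) = -4.321660 mm/rad

s = 23.2354, ds/dθ = -4.3217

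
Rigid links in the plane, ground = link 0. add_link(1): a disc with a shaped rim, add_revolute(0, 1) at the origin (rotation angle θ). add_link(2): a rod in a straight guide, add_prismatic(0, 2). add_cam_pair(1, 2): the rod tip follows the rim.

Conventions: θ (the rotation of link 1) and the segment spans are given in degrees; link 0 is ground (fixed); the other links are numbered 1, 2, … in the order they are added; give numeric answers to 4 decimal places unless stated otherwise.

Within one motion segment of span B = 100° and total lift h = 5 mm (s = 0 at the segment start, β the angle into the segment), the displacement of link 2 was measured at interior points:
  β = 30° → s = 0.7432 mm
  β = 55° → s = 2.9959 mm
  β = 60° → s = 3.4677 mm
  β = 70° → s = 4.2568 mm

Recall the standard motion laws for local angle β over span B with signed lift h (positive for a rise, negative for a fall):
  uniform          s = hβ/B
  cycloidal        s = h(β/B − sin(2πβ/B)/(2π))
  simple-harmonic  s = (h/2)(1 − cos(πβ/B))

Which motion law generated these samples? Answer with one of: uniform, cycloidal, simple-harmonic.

candidates at β/B = r: uniform s = h·r (linear in β); cycloidal s = h·(r − sin(2πr)/(2π)); simple-harmonic s = (h/2)(1 − cos(πr))
β=30°: printed 0.7432 | uniform 1.5000, cycloidal 0.7432, simple-harmonic 1.0305
β=55°: printed 2.9959 | uniform 2.7500, cycloidal 2.9959, simple-harmonic 2.8911
β=60°: printed 3.4677 | uniform 3.0000, cycloidal 3.4677, simple-harmonic 3.2725
β=70°: printed 4.2568 | uniform 3.5000, cycloidal 4.2568, simple-harmonic 3.9695
only one law matches every sample → cycloidal

cycloidal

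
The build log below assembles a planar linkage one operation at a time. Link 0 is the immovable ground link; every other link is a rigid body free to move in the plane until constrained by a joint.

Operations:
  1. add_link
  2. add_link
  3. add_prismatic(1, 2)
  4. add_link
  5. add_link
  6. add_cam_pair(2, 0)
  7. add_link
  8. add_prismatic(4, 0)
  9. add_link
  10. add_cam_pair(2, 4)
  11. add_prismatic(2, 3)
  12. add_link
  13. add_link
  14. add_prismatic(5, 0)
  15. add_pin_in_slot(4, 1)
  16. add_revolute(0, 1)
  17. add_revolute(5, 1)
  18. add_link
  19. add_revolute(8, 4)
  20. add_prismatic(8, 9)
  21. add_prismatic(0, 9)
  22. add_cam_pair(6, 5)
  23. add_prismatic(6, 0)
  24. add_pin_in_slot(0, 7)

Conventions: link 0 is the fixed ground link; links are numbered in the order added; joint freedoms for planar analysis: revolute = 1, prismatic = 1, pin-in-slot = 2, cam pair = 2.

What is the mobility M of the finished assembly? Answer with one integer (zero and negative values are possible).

ground; <1,0,0>
#1 <2,0,0>
#2 <3,0,0>
P:1↔2 J1 <3,1,0>
#3 <4,1,0>
#4 <5,1,0>
C:2↔0 J2 <5,1,1>
#5 <6,1,1>
P:4↔0 J1 <6,2,1>
#6 <7,2,1>
C:2↔4 J2 <7,2,2>
P:2↔3 J1 <7,3,2>
#7 <8,3,2>
#8 <9,3,2>
P:5↔0 J1 <9,4,2>
PS:4↔1 J2 <9,4,3>
R:0↔1 J1 <9,5,3>
R:5↔1 J1 <9,6,3>
#9 <10,6,3>
R:8↔4 J1 <10,7,3>
P:8↔9 J1 <10,8,3>
P:0↔9 J1 <10,9,3>
C:6↔5 J2 <10,9,4>
P:6↔0 J1 <10,10,4>
PS:0↔7 J2 <10,10,5>
3×9 − 2×10 − 1×5 = 2

M = 2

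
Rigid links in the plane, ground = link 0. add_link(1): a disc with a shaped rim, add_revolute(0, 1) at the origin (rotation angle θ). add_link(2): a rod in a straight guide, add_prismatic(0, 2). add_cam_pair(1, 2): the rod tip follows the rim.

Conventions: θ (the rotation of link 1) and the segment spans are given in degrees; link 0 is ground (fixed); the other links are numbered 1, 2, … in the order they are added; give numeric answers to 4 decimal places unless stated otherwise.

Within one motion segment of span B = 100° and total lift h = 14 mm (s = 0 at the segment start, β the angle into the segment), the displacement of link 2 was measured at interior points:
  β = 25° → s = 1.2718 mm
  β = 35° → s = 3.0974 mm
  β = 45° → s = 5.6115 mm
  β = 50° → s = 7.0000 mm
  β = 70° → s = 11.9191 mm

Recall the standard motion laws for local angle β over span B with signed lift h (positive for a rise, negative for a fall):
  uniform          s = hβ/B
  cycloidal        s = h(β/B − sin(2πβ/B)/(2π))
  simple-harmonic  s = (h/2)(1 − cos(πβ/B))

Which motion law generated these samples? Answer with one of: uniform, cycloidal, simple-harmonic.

candidates at β/B = r: uniform s = h·r (linear in β); cycloidal s = h·(r − sin(2πr)/(2π)); simple-harmonic s = (h/2)(1 − cos(πr))
β=25°: printed 1.2718 | uniform 3.5000, cycloidal 1.2718, simple-harmonic 2.0503
β=35°: printed 3.0974 | uniform 4.9000, cycloidal 3.0974, simple-harmonic 3.8221
β=45°: printed 5.6115 | uniform 6.3000, cycloidal 5.6115, simple-harmonic 5.9050
β=50°: printed 7.0000 | uniform 7.0000, cycloidal 7.0000, simple-harmonic 7.0000
β=70°: printed 11.9191 | uniform 9.8000, cycloidal 11.9191, simple-harmonic 11.1145
only one law matches every sample → cycloidal

cycloidal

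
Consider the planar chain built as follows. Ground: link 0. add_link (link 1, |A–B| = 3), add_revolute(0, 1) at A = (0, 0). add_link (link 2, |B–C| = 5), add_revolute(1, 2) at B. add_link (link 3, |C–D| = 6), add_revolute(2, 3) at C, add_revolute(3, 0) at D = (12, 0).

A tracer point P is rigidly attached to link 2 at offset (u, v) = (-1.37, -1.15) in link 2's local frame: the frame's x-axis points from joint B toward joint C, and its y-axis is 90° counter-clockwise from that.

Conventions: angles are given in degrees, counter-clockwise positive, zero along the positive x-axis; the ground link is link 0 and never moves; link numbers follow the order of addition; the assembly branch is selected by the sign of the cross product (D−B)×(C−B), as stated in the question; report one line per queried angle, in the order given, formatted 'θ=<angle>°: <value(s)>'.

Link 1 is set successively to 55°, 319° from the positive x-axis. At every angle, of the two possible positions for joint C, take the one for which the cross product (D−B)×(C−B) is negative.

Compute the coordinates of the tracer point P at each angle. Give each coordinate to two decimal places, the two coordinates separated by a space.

A=(0,0), D=(12.00,0)
θ=55°: B = A + 3.00·(cos55°, sin55°) = (1.7207, 2.4575)
θ=55°: |BD| = 10.5689
θ=55°: circle(B,5.00) ∩ circle(D,6.00): a=4.7641, h=1.5178
θ=55°:   candidates: C₊=(6.7071,2.8259) cross=16.041; C₋=(6.0013,-0.1264) cross=-16.041
θ=55°:   branch - wants cross < 0 → take C=(6.0013,-0.1264) (cross=-16.041)
θ=55°: ex = (C−B)/|BC| = (0.8561,-0.5168); ey = (0.5168,0.8561)
θ=55°: P = B + -1.37·ex + -1.15·ey = (-0.0464,2.1809)
θ=319°: B = A + 3.00·(cos319°, sin319°) = (2.2641, -1.9682)
θ=319°: |BD| = 9.9328
θ=319°: circle(B,5.00) ∩ circle(D,6.00): a=4.4127, h=2.3512
θ=319°:   candidates: C₊=(6.1234,1.2108) cross=23.354; C₋=(7.0552,-3.3984) cross=-23.354
θ=319°:   branch - wants cross < 0 → take C=(7.0552,-3.3984) (cross=-23.354)
θ=319°: ex = (C−B)/|BC| = (0.9582,-0.2860); ey = (0.2860,0.9582)
θ=319°: P = B + -1.37·ex + -1.15·ey = (0.6224,-2.6782)

θ=55°: -0.05 2.18
θ=319°: 0.62 -2.68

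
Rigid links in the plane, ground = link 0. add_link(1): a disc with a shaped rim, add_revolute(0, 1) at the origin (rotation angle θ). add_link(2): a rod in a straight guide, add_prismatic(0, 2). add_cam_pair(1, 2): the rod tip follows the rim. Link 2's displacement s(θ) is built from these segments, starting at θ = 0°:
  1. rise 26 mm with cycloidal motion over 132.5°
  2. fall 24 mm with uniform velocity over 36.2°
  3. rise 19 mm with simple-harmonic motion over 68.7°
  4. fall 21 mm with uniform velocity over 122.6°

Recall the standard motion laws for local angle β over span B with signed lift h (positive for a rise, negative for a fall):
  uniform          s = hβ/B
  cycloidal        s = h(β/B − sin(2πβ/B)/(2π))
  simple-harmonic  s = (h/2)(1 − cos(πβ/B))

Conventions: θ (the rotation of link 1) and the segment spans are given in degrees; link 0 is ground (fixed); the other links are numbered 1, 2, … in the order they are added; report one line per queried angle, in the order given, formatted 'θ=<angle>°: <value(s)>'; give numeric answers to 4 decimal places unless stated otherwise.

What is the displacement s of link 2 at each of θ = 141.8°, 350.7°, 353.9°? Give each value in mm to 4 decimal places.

segment 1 (0° to 132.5°, cycloidal, h = 26) is passed completely: s = 0.0000 + (26) = 26.0000
θ = 141.8° falls in segment 2 (132.5° to 168.7°, uniform, h = -24): β = 141.8 − 132.5 = 9.3°, B = 36.2°; Δs = -24·9.3/36.2 = -6.1657; s = 26.0000 − 6.1657 = 19.8343
segment 2 (132.5° to 168.7°, uniform, h = -24) is passed completely: s = 26.0000 + (-24) = 2.0000
segment 3 (168.7° to 237.4°, simple-harmonic, h = 19) is passed completely: s = 2.0000 + (19) = 21.0000
θ = 350.7° falls in segment 4 (237.4° to 360°, uniform, h = -21): β = 350.7 − 237.4 = 113.3°, B = 122.6°; Δs = -21·113.3/122.6 = -19.4070; s = 21.0000 − 19.4070 = 1.5930
θ = 353.9° falls in segment 4 (237.4° to 360°, uniform, h = -21): β = 353.9 − 237.4 = 116.5°, B = 122.6°; Δs = -21·116.5/122.6 = -19.9551; s = 21.0000 − 19.9551 = 1.0449

θ=141.8°: 19.8343
θ=350.7°: 1.5930
θ=353.9°: 1.0449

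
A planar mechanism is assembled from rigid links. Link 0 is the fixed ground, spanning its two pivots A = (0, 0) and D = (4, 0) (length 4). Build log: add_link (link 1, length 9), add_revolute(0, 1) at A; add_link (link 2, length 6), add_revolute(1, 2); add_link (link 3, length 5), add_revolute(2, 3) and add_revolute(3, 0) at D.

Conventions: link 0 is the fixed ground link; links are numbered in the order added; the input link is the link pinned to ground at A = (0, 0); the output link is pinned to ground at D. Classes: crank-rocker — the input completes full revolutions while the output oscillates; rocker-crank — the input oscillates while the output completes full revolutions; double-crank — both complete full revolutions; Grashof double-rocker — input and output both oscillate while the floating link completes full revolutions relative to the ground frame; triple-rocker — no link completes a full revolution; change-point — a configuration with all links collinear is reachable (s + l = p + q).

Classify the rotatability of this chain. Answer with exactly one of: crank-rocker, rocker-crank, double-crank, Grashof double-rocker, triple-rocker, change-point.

lengths: ground=4, input=9, coupler=6, output=5
sorted: s=4 (shortest), l=9 (longest), p+q=11
s + l = 13 vs p + q = 11
s + l > p + q → non-Grashof → no link fully rotates → triple-rocker

triple-rocker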